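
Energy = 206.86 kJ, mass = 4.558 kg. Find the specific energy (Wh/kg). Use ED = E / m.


Convert: E = 206.86 kJ = 57.461 Wh
ED = E / m = 57.461 / 4.558 = 12.61 Wh/kg

12.61 Wh/kg


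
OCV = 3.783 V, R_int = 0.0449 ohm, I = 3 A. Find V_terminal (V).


IR drop = 3 * 0.0449 = 0.1347 V
V = 3.783 - 0.1347 = 3.648 V

3.648 V


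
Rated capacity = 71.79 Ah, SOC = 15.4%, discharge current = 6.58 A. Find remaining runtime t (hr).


Step 1: remaining = SOC/100 * C_total = 15.4/100 * 71.79 = 11.056 Ah
Step 2: t = remaining / I = 11.056 / 6.58 = 1.680 hr

1.680 hr


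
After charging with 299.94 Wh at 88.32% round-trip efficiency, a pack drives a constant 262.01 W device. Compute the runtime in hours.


Step 1: E_discharge = eta/100 * E_charge = 88.32/100 * 299.94 = 264.91 Wh
Step 2: t = E_discharge / P = 264.91 / 262.01 = 1.011 hr

1.011 hr


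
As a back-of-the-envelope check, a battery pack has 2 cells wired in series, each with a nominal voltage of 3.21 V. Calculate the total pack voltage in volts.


With 2 cells in series at 3.21 V each, V_pack = 6.42 V

6.42 V


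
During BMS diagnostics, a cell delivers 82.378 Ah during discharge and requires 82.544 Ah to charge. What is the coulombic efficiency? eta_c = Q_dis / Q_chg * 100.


eta_c = Q_dis / Q_chg * 100 = 82.378 / 82.544 * 100 = 99.80%

99.80%


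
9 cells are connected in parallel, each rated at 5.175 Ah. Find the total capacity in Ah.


Parallel capacities add: 9 * 5.175 Ah = 46.575 Ah

46.575 Ah


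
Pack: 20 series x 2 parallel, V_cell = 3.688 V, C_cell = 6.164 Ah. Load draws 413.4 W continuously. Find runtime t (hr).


Step 1: E_pack = Ns * V_cell * Np * C_cell = 20 * 3.688 * 2 * 6.164 = 909.31 Wh
Step 2: t = E_pack / P = 909.31 / 413.4 = 2.200 hr

2.200 hr


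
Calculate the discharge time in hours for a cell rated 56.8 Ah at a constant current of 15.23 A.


Runtime = 56.8 Ah / 15.23 A = 3.729 hr

3.729 hr


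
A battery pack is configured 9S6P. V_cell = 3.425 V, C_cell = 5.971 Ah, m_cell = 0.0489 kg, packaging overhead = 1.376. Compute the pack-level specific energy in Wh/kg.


Step 1: V_pack = 9 * 3.425 = 30.825 V
Step 2: C_pack = 6 * 5.971 = 35.826 Ah
Step 3: E_pack = V_pack * C_pack = 30.825 * 35.826 = 1104.3 Wh
Step 4: m_pack = 9 * 6 * 0.0489 * 1.376 = 3.6335 kg
Step 5: ED = E_pack / m_pack = 1104.3 / 3.6335 = 303.9 Wh/kg

303.9 Wh/kg


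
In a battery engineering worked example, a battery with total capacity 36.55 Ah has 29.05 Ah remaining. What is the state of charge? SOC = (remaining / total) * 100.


SOC% = 29.05 / 36.55 * 100 = 79.48%

79.48%


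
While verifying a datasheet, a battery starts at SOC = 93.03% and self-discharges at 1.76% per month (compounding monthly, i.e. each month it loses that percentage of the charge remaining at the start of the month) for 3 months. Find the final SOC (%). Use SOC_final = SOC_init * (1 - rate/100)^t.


Monthly retention factor = 1 - 1.76/100 = 0.9824
Over 3 months: factor^3 = 0.94812
SOC_final = 93.03 * 0.94812 = 88.20%

88.20%


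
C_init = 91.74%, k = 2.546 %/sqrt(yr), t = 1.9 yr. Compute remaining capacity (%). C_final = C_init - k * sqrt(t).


Step 1: sqrt(1.9 yr) = 1.3784
Step 2: drop = 2.546 * 1.3784 = 3.5094
Step 3: C_final = 91.74 - 3.5094 = 88.23%

88.23%


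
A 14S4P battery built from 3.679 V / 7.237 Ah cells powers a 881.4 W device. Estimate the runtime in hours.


Step 1: E_pack = Ns * V_cell * Np * C_cell = 14 * 3.679 * 4 * 7.237 = 1491 Wh
Step 2: t = E_pack / P = 1491 / 881.4 = 1.692 hr

1.692 hr


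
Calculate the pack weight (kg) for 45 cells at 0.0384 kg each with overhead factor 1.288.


Cell mass sum = 45 * 0.0384 = 1.728 kg
With overhead 1.288: m_pack = 1.728 * 1.288 = 2.226 kg

2.226 kg


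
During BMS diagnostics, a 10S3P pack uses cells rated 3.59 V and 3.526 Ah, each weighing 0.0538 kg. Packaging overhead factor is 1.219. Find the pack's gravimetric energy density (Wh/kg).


Step 1: V_pack = 10 * 3.59 = 35.9 V
Step 2: C_pack = 3 * 3.526 = 10.578 Ah
Step 3: E_pack = V_pack * C_pack = 35.9 * 10.578 = 379.75 Wh
Step 4: m_pack = 10 * 3 * 0.0538 * 1.219 = 1.9675 kg
Step 5: ED = E_pack / m_pack = 379.75 / 1.9675 = 193.0 Wh/kg

193.0 Wh/kg


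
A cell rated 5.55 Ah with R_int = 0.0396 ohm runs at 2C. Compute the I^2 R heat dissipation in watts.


Step 1: I = C_rate * capacity = 2 * 5.55 = 11.1 A
Step 2: Q = I^2 * R = 11.1^2 * 0.0396 = 123.21 * 0.0396 = 4.879 W

4.879 W


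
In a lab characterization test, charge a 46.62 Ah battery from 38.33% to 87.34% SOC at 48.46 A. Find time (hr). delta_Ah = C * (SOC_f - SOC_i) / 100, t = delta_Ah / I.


Step 1: dSOC = 87.34% - 38.33% = 49.01%
Step 2: delta_Ah = 46.62 * 49.01 / 100 = 22.848 Ah
Step 3: t = 22.848 / 48.46 = 0.4715 hr

0.4715 hr


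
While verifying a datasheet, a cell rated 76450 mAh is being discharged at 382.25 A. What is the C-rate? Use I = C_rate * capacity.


Convert: capacity = 76450 mAh = 76.45 Ah
Rearranging: C_rate = 382.25 / 76.45 = 5C

5C


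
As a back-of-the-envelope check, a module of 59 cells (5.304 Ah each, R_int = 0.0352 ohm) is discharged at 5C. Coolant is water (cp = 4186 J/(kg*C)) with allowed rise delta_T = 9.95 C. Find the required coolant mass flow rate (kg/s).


Step 1: I = 5 * 5.304 = 26.52 A
Step 2: Q_cell = I^2 * R = 26.52^2 * 0.0352 = 24.757 W
Step 3: Q_total = 59 * 24.757 = 1460.7 W
Step 4: m_dot = Q_total / (cp * dT) = 1460.7 / (4186 * 9.95) = 0.03507 kg/s

0.03507 kg/s


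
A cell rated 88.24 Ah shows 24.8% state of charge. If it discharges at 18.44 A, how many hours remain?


Step 1: remaining = SOC/100 * C_total = 24.8/100 * 88.24 = 21.884 Ah
Step 2: t = remaining / I = 21.884 / 18.44 = 1.187 hr

1.187 hr


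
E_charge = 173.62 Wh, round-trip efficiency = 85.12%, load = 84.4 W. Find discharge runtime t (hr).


Step 1: E_discharge = eta/100 * E_charge = 85.12/100 * 173.62 = 147.79 Wh
Step 2: t = E_discharge / P = 147.79 / 84.4 = 1.751 hr

1.751 hr


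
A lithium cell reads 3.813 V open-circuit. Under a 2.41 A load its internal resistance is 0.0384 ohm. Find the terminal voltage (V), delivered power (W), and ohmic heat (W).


Step 1: V_terminal = OCV - I*R = 3.813 - 2.41 * 0.0384 = 3.7205 V
Step 2: P_out = V_terminal * I = 3.7205 * 2.41 = 8.966 W
Step 3: Q = I^2 * R = 2.41^2 * 0.0384 = 0.2230 W

V=3.7205 V, P=8.966 W, Q=0.2230 W


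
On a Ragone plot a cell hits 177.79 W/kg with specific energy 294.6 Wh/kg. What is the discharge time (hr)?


t = E / P = 294.6 / 177.79 = 1.657 hr

1.657 hr


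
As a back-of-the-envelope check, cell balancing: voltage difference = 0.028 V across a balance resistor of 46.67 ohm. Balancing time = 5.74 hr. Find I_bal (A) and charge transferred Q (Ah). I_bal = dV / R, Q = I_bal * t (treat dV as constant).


First, Ohm's law: I_bal = 0.028 V / 46.67 ohm = 5.9996e-04 A
Then Q = I * t = 5.9996e-04 A * 5.74 hr = 0.003444 Ah

I=5.9996e-04 A, Q=0.003444 Ah


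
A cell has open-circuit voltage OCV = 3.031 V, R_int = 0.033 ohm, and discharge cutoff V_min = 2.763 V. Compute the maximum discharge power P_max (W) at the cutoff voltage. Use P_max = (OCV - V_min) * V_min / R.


P_max = (OCV - V_min) * V_min / R = (3.031 - 2.763) * 2.763 / 0.033 = 0.268 * 2.763 / 0.033 = 22.44 W

22.44 W


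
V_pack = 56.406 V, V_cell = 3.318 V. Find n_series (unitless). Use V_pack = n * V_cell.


n = V_pack / V_cell = 56.406 / 3.318 = 17

17


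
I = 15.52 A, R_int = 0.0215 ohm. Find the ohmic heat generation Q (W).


Q = I^2 * R = 15.52^2 * 0.0215 = 5.179 W

5.179 W


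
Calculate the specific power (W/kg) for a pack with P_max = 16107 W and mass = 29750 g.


Convert: m = 29750 g = 29.75 kg
Specific power = 16107 W / 29.75 kg = 541.4 W/kg

541.4 W/kg


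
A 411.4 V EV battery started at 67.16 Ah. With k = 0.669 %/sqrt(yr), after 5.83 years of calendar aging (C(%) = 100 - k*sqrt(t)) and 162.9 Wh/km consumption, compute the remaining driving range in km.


Step 1: capacity retention = 100 - 0.669 * sqrt(5.83) = 100 - 0.669 * 2.4145 = 98.385%
Step 2: C_now = 67.16 * 98.385/100 = 66.075 Ah
Step 3: E_pack = V * C_now = 411.4 * 66.075 = 27183 Wh
Step 4: range = E_pack / consumption = 27183 / 162.9 = 166.9 km

166.9 km


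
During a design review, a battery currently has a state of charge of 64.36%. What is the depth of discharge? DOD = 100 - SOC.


DOD = 100 - SOC = 100 - 64.36 = 35.64%

35.64%


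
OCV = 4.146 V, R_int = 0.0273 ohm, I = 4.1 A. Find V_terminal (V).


IR drop = 4.1 * 0.0273 = 0.11193 V
V = 4.146 - 0.11193 = 4.034 V

4.034 V


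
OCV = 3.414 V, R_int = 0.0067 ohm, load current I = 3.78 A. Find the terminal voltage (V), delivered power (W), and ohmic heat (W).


Step 1: V_terminal = OCV - I*R = 3.414 - 3.78 * 0.0067 = 3.3887 V
Step 2: P_out = V_terminal * I = 3.3887 * 3.78 = 12.81 W
Step 3: Q = I^2 * R = 3.78^2 * 0.0067 = 0.09573 W

V=3.3887 V, P=12.81 W, Q=0.09573 W


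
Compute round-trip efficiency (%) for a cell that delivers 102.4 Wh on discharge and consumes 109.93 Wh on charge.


eta_e = E_dis / E_chg * 100 = 102.4 / 109.93 * 100 = 93.15%

93.15%


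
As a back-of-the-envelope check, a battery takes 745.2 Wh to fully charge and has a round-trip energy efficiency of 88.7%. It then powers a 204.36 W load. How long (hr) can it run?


Step 1: E_discharge = eta/100 * E_charge = 88.7/100 * 745.2 = 660.99 Wh
Step 2: t = E_discharge / P = 660.99 / 204.36 = 3.234 hr

3.234 hr


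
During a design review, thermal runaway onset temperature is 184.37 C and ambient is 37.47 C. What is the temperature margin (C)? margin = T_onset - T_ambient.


Safety margin = 184.37 C - 37.47 C = 146.9 C

146.9 C


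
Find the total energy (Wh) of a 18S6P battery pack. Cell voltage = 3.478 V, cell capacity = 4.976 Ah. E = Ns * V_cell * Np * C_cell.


V_pack = 18 * 3.478 = 62.604 V
C_pack = 6 * 4.976 = 29.856 Ah
E = V_pack * C_pack = 62.604 * 29.856 = 1869 Wh

1869 Wh


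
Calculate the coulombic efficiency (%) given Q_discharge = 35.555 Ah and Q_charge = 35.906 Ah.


Coulombic efficiency = 35.555/35.906 * 100% = 99.02%

99.02%


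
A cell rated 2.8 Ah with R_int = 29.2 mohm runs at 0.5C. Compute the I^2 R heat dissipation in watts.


Convert: R = 29.2 mohm = 0.0292 ohm
Step 1: I = C_rate * capacity = 0.5 * 2.8 = 1.4 A
Step 2: Q = I^2 * R = 1.4^2 * 0.0292 = 1.96 * 0.0292 = 0.05723 W

0.05723 W


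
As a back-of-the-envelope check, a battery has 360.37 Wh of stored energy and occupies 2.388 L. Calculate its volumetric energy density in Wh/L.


ED = E / V = 360.37 / 2.388 = 150.9 Wh/L

150.9 Wh/L


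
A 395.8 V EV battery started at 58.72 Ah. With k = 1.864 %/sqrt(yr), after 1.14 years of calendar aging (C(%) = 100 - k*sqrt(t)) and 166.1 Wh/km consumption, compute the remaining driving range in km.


Step 1: capacity retention = 100 - 1.864 * sqrt(1.14) = 100 - 1.864 * 1.0677 = 98.01%
Step 2: C_now = 58.72 * 98.01/100 = 57.551 Ah
Step 3: E_pack = V * C_now = 395.8 * 57.551 = 22779 Wh
Step 4: range = E_pack / consumption = 22779 / 166.1 = 137.1 km

137.1 km


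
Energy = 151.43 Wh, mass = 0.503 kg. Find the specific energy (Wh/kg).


Specific energy = 151.43 Wh / 0.503 kg = 301.1 Wh/kg

301.1 Wh/kg


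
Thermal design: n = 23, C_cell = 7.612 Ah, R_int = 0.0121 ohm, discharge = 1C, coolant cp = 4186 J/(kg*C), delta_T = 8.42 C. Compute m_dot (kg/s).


Step 1: I = 1 * 7.612 = 7.612 A
Step 2: Q_cell = I^2 * R = 7.612^2 * 0.0121 = 0.7011 W
Step 3: Q_total = 23 * 0.7011 = 16.125 W
Step 4: m_dot = Q_total / (cp * dT) = 16.125 / (4186 * 8.42) = 4.575e-04 kg/s

4.575e-04 kg/s


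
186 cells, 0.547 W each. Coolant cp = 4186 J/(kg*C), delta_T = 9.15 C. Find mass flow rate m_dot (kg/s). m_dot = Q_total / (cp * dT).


Q_total = 186 * 0.547 = 101.74 W
m_dot = Q_total / (cp * dT) = 101.74 / (4186 * 9.15) = 0.002656 kg/s

0.002656 kg/s


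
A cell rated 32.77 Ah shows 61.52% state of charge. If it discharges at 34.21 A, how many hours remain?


Step 1: remaining = SOC/100 * C_total = 61.52/100 * 32.77 = 20.16 Ah
Step 2: t = remaining / I = 20.16 / 34.21 = 0.5893 hr

0.5893 hr


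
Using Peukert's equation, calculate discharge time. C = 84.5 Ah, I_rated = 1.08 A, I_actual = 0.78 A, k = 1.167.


t_rated = C / I_rated = 84.5 / 1.08 = 78.241 hr
(I_rated/I)^k = (1.3846)^1.167 = 1.4619
t = t_rated * (I_rated/I)^k = 78.241 * 1.4619 = 114.4 hr

114.4 hr


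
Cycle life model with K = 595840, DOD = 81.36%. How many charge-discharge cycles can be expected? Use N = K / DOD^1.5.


Step 1: DOD^1.5 = 81.36^1.5 = 733.87
Step 2: N = 595840 / 733.87 = 811.9 cycles

811.9 cycles


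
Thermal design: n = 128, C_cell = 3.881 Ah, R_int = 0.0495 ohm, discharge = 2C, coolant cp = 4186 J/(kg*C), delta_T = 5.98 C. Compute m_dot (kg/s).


Step 1: I = 2 * 3.881 = 7.762 A
Step 2: Q_cell = I^2 * R = 7.762^2 * 0.0495 = 2.9823 W
Step 3: Q_total = 128 * 2.9823 = 381.73 W
Step 4: m_dot = Q_total / (cp * dT) = 381.73 / (4186 * 5.98) = 0.01525 kg/s

0.01525 kg/s


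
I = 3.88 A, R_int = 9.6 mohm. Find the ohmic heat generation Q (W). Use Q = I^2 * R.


Convert: R = 9.6 mohm = 0.0096 ohm
Q = I^2 * R = 3.88^2 * 0.0096 = 0.1445 W

0.1445 W


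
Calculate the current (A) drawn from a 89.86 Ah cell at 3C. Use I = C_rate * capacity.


I = C_rate * capacity = 3 * 89.86 = 269.58 A

269.58 A


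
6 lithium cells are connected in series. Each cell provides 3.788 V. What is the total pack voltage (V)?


With 6 cells in series at 3.788 V each, V_pack = 22.728 V

22.728 V


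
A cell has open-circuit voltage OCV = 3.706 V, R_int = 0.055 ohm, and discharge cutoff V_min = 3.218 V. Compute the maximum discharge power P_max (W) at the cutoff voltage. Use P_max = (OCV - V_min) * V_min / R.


dV = OCV - V_min = 0.488 V (so I_max = dV / R)
P_max = dV * V_min / R = 0.488 * 3.218 / 0.055 = 28.55 W

28.55 W


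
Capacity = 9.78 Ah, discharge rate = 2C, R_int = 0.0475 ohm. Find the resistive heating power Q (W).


Step 1: I = C_rate * capacity = 2 * 9.78 = 19.56 A
Step 2: Q = I^2 * R = 19.56^2 * 0.0475 = 382.59 * 0.0475 = 18.17 W

18.17 W


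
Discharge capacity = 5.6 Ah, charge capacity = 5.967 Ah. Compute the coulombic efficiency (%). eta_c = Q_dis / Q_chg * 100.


Coulombic efficiency = 5.6/5.967 * 100% = 93.85%

93.85%


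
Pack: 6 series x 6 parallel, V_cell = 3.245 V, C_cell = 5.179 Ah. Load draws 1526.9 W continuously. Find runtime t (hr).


Step 1: E_pack = Ns * V_cell * Np * C_cell = 6 * 3.245 * 6 * 5.179 = 605.01 Wh
Step 2: t = E_pack / P = 605.01 / 1526.9 = 0.3962 hr

0.3962 hr


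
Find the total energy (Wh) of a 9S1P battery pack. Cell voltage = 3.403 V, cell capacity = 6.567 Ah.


E = Ns * Vcell * Np * Ccell = 9 * 3.403 * 1 * 6.567 = 201.1 Wh

201.1 Wh


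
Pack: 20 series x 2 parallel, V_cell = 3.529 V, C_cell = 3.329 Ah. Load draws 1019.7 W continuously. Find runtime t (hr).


Step 1: E_pack = Ns * V_cell * Np * C_cell = 20 * 3.529 * 2 * 3.329 = 469.92 Wh
Step 2: t = E_pack / P = 469.92 / 1019.7 = 0.4608 hr

0.4608 hr


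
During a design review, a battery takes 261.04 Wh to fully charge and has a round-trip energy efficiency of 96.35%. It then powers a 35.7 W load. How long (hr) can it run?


Step 1: E_discharge = eta/100 * E_charge = 96.35/100 * 261.04 = 251.51 Wh
Step 2: t = E_discharge / P = 251.51 / 35.7 = 7.045 hr

7.045 hr


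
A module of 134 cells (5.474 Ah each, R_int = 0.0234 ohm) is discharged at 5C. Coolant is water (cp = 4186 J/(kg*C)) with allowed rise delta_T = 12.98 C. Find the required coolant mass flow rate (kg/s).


Step 1: I = 5 * 5.474 = 27.37 A
Step 2: Q_cell = I^2 * R = 27.37^2 * 0.0234 = 17.529 W
Step 3: Q_total = 134 * 17.529 = 2348.9 W
Step 4: m_dot = Q_total / (cp * dT) = 2348.9 / (4186 * 12.98) = 0.04323 kg/s

0.04323 kg/s


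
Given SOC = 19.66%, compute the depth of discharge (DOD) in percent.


Complement of SOC: DOD = 100% - 19.66% = 80.34%

80.34%


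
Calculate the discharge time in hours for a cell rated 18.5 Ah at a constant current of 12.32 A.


Runtime = 18.5 Ah / 12.32 A = 1.502 hr

1.502 hr


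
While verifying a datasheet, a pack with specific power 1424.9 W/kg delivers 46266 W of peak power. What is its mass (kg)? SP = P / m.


m = P / SP = 46266 / 1424.9 = 32.47 kg

32.47 kg


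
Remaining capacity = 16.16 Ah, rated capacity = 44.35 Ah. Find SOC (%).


SOC = (remaining / total) * 100 = (16.16 / 44.35) * 100 = 36.44%

36.44%


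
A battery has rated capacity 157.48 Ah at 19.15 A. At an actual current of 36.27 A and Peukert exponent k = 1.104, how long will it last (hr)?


t_rated = C / I_rated = 157.48 / 19.15 = 8.2235 hr
(I_rated/I)^k = (0.52798)^1.104 = 0.49405
t = t_rated * (I_rated/I)^k = 8.2235 * 0.49405 = 4.063 hr

4.063 hr


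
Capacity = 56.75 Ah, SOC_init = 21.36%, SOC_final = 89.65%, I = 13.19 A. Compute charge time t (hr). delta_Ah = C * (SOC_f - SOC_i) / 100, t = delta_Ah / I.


delta_Ah = 56.75 * (89.65 - 21.36) / 100 = 38.755 Ah
t = delta_Ah / I = 38.755 / 13.19 = 2.938 hr

2.938 hr


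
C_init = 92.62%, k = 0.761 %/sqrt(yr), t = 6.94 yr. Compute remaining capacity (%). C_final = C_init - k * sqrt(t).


sqrt(t) = sqrt(6.94) = 2.6344
C_final = 92.62 - 0.761 * 2.6344 = 90.62%

90.62%


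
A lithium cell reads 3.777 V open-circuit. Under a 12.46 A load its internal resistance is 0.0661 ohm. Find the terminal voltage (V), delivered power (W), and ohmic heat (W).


Step 1: V_terminal = OCV - I*R = 3.777 - 12.46 * 0.0661 = 2.9534 V
Step 2: P_out = V_terminal * I = 2.9534 * 12.46 = 36.80 W
Step 3: Q = I^2 * R = 12.46^2 * 0.0661 = 10.26 W

V=2.9534 V, P=36.80 W, Q=10.26 W


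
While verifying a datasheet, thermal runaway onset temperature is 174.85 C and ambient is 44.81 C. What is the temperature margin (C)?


Safety margin = 174.85 C - 44.81 C = 130.04 C

130.04 C


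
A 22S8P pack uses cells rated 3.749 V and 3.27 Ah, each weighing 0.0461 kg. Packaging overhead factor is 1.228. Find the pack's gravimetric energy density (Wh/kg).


Step 1: V_pack = 22 * 3.749 = 82.478 V
Step 2: C_pack = 8 * 3.27 = 26.16 Ah
Step 3: E_pack = V_pack * C_pack = 82.478 * 26.16 = 2157.6 Wh
Step 4: m_pack = 22 * 8 * 0.0461 * 1.228 = 9.9635 kg
Step 5: ED = E_pack / m_pack = 2157.6 / 9.9635 = 216.6 Wh/kg

216.6 Wh/kg


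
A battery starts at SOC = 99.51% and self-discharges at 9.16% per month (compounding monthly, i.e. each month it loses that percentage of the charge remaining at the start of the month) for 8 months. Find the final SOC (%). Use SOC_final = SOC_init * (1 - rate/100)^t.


Monthly retention factor = 1 - 9.16/100 = 0.9084
Over 8 months: factor^8 = 0.46368
SOC_final = 99.51 * 0.46368 = 46.14%

46.14%


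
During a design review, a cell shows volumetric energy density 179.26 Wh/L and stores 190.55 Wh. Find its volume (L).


V = E / ED = 190.55 / 179.26 = 1.063 L

1.063 L


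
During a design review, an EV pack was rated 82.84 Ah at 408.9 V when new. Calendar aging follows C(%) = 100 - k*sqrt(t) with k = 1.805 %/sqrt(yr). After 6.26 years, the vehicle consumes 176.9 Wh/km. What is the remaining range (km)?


Step 1: capacity retention = 100 - 1.805 * sqrt(6.26) = 100 - 1.805 * 2.502 = 95.484%
Step 2: C_now = 82.84 * 95.484/100 = 79.099 Ah
Step 3: E_pack = V * C_now = 408.9 * 79.099 = 32344 Wh
Step 4: range = E_pack / consumption = 32344 / 176.9 = 182.8 km

182.8 km


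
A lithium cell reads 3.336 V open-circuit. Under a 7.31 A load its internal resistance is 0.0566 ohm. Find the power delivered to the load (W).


Step 1: V_terminal = OCV - I*R = 3.336 - 7.31 * 0.0566 = 2.9223 V
Step 2: P_out = V_terminal * I = 2.9223 * 7.31 = 21.36 W

21.36 W


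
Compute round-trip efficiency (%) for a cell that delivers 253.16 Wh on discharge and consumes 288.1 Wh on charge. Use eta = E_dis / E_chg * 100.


Round-trip efficiency = 253.16/288.1 * 100% = 87.87%

87.87%


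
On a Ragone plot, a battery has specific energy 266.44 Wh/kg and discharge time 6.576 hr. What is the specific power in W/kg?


Specific power = 266.44 Wh/kg / 6.576 hr = 40.52 W/kg

40.52 W/kg


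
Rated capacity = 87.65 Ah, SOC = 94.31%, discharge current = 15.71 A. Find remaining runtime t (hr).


Step 1: remaining = SOC/100 * C_total = 94.31/100 * 87.65 = 82.663 Ah
Step 2: t = remaining / I = 82.663 / 15.71 = 5.262 hr

5.262 hr


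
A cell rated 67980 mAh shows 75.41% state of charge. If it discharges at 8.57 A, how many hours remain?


Convert: C_total = 67980 mAh = 67.98 Ah
Step 1: remaining = SOC/100 * C_total = 75.41/100 * 67.98 = 51.264 Ah
Step 2: t = remaining / I = 51.264 / 8.57 = 5.982 hr

5.982 hr


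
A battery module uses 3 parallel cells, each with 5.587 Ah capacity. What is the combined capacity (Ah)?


C_total = 3 * 5.587 = 16.761 Ah

16.761 Ah


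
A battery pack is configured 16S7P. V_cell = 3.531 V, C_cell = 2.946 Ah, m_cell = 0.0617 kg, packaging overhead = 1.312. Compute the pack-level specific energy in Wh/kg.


Step 1: V_pack = 16 * 3.531 = 56.496 V
Step 2: C_pack = 7 * 2.946 = 20.622 Ah
Step 3: E_pack = V_pack * C_pack = 56.496 * 20.622 = 1165.1 Wh
Step 4: m_pack = 16 * 7 * 0.0617 * 1.312 = 9.0664 kg
Step 5: ED = E_pack / m_pack = 1165.1 / 9.0664 = 128.5 Wh/kg

128.5 Wh/kg


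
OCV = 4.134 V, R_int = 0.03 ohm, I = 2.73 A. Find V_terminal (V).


V = OCV - I*R = 4.134 - 2.73 * 0.03 = 4.052 V

4.052 V


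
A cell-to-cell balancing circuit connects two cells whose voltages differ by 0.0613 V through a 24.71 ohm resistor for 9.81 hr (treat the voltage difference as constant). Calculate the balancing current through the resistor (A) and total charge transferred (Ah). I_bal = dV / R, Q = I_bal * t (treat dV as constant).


I_bal = dV / R = 0.0613 / 24.71 = 0.0024808 A
Q = I_bal * t = 0.0024808 * 9.81 = 0.02434 Ah

I=0.0024808 A, Q=0.02434 Ah


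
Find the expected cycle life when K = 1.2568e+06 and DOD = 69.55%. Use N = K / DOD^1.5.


DOD^1.5 = 580.02
N = K / DOD^1.5 = 1.2568e+06 / 580.02 = 2167

2167 cycles


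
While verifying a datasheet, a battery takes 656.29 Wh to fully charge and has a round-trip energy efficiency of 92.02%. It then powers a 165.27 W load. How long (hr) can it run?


Step 1: E_discharge = eta/100 * E_charge = 92.02/100 * 656.29 = 603.92 Wh
Step 2: t = E_discharge / P = 603.92 / 165.27 = 3.654 hr

3.654 hr


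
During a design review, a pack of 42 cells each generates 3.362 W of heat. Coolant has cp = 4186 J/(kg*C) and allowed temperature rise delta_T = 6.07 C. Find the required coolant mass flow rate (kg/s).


Q_total = 42 * 3.362 = 141.2 W
m_dot = Q_total / (cp * dT) = 141.2 / (4186 * 6.07) = 0.005557 kg/s

0.005557 kg/s


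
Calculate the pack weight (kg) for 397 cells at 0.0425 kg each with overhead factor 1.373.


Cell mass sum = 397 * 0.0425 = 16.873 kg
With overhead 1.373: m_pack = 16.873 * 1.373 = 23.17 kg

23.17 kg


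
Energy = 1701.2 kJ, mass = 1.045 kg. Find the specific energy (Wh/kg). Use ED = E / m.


Convert: E = 1701.2 kJ = 472.56 Wh
ED = E / m = 472.56 / 1.045 = 452.2 Wh/kg

452.2 Wh/kg


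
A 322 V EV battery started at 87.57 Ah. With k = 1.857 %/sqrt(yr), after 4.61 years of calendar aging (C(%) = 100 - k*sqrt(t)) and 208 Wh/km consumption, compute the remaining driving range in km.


Step 1: capacity retention = 100 - 1.857 * sqrt(4.61) = 100 - 1.857 * 2.1471 = 96.013%
Step 2: C_now = 87.57 * 96.013/100 = 84.079 Ah
Step 3: E_pack = V * C_now = 322 * 84.079 = 27073 Wh
Step 4: range = E_pack / consumption = 27073 / 208 = 130.2 km

130.2 km


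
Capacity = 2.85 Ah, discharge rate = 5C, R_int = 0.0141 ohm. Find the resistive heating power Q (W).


Step 1: I = C_rate * capacity = 5 * 2.85 = 14.25 A
Step 2: Q = I^2 * R = 14.25^2 * 0.0141 = 203.06 * 0.0141 = 2.863 W

2.863 W


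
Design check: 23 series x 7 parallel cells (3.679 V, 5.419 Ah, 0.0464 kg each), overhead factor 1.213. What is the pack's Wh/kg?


Step 1: V_pack = 23 * 3.679 = 84.617 V
Step 2: C_pack = 7 * 5.419 = 37.933 Ah
Step 3: E_pack = V_pack * C_pack = 84.617 * 37.933 = 3209.8 Wh
Step 4: m_pack = 23 * 7 * 0.0464 * 1.213 = 9.0616 kg
Step 5: ED = E_pack / m_pack = 3209.8 / 9.0616 = 354.2 Wh/kg

354.2 Wh/kg


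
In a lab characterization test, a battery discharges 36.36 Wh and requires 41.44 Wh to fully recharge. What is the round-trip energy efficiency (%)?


eta_e = E_dis / E_chg * 100 = 36.36 / 41.44 * 100 = 87.74%

87.74%


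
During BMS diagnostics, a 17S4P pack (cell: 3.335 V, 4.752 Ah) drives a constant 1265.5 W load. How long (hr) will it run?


Step 1: E_pack = Ns * V_cell * Np * C_cell = 17 * 3.335 * 4 * 4.752 = 1077.7 Wh
Step 2: t = E_pack / P = 1077.7 / 1265.5 = 0.8516 hr

0.8516 hr


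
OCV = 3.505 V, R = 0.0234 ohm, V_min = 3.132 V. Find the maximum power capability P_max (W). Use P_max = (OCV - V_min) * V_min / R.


dV = OCV - V_min = 0.373 V (so I_max = dV / R)
P_max = dV * V_min / R = 0.373 * 3.132 / 0.0234 = 49.92 W

49.92 W


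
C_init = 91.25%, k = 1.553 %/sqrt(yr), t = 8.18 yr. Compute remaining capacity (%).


Step 1: sqrt(8.18 yr) = 2.8601
Step 2: drop = 1.553 * 2.8601 = 4.4417
Step 3: C_final = 91.25 - 4.4417 = 86.81%

86.81%


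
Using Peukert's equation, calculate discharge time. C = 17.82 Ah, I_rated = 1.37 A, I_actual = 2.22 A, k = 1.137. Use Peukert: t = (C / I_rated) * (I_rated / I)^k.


t_rated = C / I_rated = 17.82 / 1.37 = 13.007 hr
(I_rated/I)^k = (0.61712)^1.137 = 0.57763
t = t_rated * (I_rated/I)^k = 13.007 * 0.57763 = 7.513 hr

7.513 hr


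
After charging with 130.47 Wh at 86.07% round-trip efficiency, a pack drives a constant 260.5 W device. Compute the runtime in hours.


Step 1: E_discharge = eta/100 * E_charge = 86.07/100 * 130.47 = 112.3 Wh
Step 2: t = E_discharge / P = 112.3 / 260.5 = 0.4311 hr

0.4311 hr


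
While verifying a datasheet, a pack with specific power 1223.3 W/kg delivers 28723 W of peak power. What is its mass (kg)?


m = P / SP = 28723 / 1223.3 = 23.48 kg

23.48 kg


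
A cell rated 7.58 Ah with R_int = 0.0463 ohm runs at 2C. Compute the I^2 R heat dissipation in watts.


Step 1: I = C_rate * capacity = 2 * 7.58 = 15.16 A
Step 2: Q = I^2 * R = 15.16^2 * 0.0463 = 229.83 * 0.0463 = 10.64 W

10.64 W


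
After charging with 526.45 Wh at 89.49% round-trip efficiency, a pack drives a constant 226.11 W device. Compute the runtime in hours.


Step 1: E_discharge = eta/100 * E_charge = 89.49/100 * 526.45 = 471.12 Wh
Step 2: t = E_discharge / P = 471.12 / 226.11 = 2.084 hr

2.084 hr


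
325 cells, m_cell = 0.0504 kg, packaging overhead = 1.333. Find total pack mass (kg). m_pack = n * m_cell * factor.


m_pack = n * m_cell * overhead = 325 * 0.0504 * 1.333 = 21.83 kg

21.83 kg


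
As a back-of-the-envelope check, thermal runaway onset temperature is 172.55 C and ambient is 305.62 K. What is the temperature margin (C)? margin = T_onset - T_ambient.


Convert: T_ambient = 305.62 K = 32.47 C
margin = 172.55 - 32.47 = 140.08 C

140.08 C


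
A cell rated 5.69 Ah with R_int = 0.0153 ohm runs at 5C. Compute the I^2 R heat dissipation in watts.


Step 1: I = C_rate * capacity = 5 * 5.69 = 28.45 A
Step 2: Q = I^2 * R = 28.45^2 * 0.0153 = 809.4 * 0.0153 = 12.38 W

12.38 W


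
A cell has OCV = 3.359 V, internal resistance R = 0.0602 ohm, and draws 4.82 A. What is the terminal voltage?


V = OCV - I*R = 3.359 - 4.82 * 0.0602 = 3.069 V

3.069 V


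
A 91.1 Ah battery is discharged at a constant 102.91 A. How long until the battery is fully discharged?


Runtime = 91.1 Ah / 102.91 A = 0.8852 hr

0.8852 hr


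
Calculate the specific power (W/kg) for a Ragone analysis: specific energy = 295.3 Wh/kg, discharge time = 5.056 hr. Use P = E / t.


P_specific = E / t = 295.3 / 5.056 = 58.41 W/kg

58.41 W/kg


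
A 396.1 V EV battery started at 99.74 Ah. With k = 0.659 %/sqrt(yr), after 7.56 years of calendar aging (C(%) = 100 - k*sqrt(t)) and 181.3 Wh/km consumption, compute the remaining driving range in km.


Step 1: capacity retention = 100 - 0.659 * sqrt(7.56) = 100 - 0.659 * 2.7495 = 98.188%
Step 2: C_now = 99.74 * 98.188/100 = 97.933 Ah
Step 3: E_pack = V * C_now = 396.1 * 97.933 = 38791 Wh
Step 4: range = E_pack / consumption = 38791 / 181.3 = 214.0 km

214.0 km


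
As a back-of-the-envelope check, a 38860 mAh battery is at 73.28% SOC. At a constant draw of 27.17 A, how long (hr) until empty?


Convert: C_total = 38860 mAh = 38.86 Ah
Step 1: remaining = SOC/100 * C_total = 73.28/100 * 38.86 = 28.477 Ah
Step 2: t = remaining / I = 28.477 / 27.17 = 1.048 hr

1.048 hr


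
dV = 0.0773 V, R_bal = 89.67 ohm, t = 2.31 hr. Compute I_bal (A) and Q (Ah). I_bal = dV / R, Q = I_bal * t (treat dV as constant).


I_bal = dV / R = 0.0773 / 89.67 = 8.6205e-04 A
Q = I_bal * t = 8.6205e-04 * 2.31 = 0.001991 Ah

I=8.6205e-04 A, Q=0.001991 Ah


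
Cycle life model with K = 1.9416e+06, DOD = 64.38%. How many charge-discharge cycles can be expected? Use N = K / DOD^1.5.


DOD^1.5 = 516.57
N = K / DOD^1.5 = 1.9416e+06 / 516.57 = 3759

3759 cycles


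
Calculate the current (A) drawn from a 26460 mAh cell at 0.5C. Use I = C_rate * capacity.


Convert: capacity = 26460 mAh = 26.46 Ah
At 0.5C: I = 0.5 * 26.46 Ah = 13.23 A

13.23 A


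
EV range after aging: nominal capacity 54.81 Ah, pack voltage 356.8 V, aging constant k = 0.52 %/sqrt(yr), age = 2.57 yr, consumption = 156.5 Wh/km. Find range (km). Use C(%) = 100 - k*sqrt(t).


Step 1: capacity retention = 100 - 0.52 * sqrt(2.57) = 100 - 0.52 * 1.6031 = 99.166%
Step 2: C_now = 54.81 * 99.166/100 = 54.353 Ah
Step 3: E_pack = V * C_now = 356.8 * 54.353 = 19393 Wh
Step 4: range = E_pack / consumption = 19393 / 156.5 = 123.9 km

123.9 km


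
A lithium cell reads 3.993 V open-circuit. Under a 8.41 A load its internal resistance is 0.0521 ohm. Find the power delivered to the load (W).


Step 1: V_terminal = OCV - I*R = 3.993 - 8.41 * 0.0521 = 3.5548 V
Step 2: P_out = V_terminal * I = 3.5548 * 8.41 = 29.90 W

29.90 W


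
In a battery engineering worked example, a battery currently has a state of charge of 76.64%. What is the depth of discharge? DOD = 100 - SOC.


DOD = 100 - SOC = 100 - 76.64 = 23.36%

23.36%


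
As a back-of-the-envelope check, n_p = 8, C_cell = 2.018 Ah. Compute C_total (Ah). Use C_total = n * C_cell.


Parallel capacities add: 8 * 2.018 Ah = 16.144 Ah

16.144 Ah


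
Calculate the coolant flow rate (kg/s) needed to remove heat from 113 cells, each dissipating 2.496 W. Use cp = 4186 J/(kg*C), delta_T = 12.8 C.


Q_total = 113 * 2.496 = 282.05 W
m_dot = Q_total / (cp * dT) = 282.05 / (4186 * 12.8) = 0.005264 kg/s

0.005264 kg/s


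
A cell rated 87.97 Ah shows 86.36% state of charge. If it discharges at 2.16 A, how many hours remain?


Step 1: remaining = SOC/100 * C_total = 86.36/100 * 87.97 = 75.971 Ah
Step 2: t = remaining / I = 75.971 / 2.16 = 35.17 hr

35.17 hr


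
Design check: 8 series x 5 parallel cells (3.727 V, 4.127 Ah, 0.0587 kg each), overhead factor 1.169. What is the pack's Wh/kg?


Step 1: V_pack = 8 * 3.727 = 29.816 V
Step 2: C_pack = 5 * 4.127 = 20.635 Ah
Step 3: E_pack = V_pack * C_pack = 29.816 * 20.635 = 615.25 Wh
Step 4: m_pack = 8 * 5 * 0.0587 * 1.169 = 2.7448 kg
Step 5: ED = E_pack / m_pack = 615.25 / 2.7448 = 224.2 Wh/kg

224.2 Wh/kg


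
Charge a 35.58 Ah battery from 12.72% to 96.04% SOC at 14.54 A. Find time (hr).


delta_Ah = 35.58 * (96.04 - 12.72) / 100 = 29.645 Ah
t = delta_Ah / I = 29.645 / 14.54 = 2.039 hr

2.039 hr


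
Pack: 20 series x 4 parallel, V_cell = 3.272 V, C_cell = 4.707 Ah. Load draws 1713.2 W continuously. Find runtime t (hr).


Step 1: E_pack = Ns * V_cell * Np * C_cell = 20 * 3.272 * 4 * 4.707 = 1232.1 Wh
Step 2: t = E_pack / P = 1232.1 / 1713.2 = 0.7192 hr

0.7192 hr


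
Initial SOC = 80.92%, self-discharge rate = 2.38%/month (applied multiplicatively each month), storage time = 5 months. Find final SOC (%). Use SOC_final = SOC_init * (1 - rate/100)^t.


decay = (1 - 2.38/100)^5 = 0.88653
SOC_final = 80.92 * 0.88653 = 71.74%

71.74%


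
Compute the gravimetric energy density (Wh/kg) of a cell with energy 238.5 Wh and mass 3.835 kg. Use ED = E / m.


Specific energy = 238.5 Wh / 3.835 kg = 62.19 Wh/kg

62.19 Wh/kg


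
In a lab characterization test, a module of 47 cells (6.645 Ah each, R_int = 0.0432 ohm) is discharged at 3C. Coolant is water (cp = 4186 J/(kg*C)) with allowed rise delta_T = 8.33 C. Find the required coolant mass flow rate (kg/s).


Step 1: I = 3 * 6.645 = 19.935 A
Step 2: Q_cell = I^2 * R = 19.935^2 * 0.0432 = 17.168 W
Step 3: Q_total = 47 * 17.168 = 806.9 W
Step 4: m_dot = Q_total / (cp * dT) = 806.9 / (4186 * 8.33) = 0.02314 kg/s

0.02314 kg/s


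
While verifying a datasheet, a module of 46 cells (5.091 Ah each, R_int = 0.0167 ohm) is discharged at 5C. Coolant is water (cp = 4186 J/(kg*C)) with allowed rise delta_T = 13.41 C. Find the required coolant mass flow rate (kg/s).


Step 1: I = 5 * 5.091 = 25.455 A
Step 2: Q_cell = I^2 * R = 25.455^2 * 0.0167 = 10.821 W
Step 3: Q_total = 46 * 10.821 = 497.77 W
Step 4: m_dot = Q_total / (cp * dT) = 497.77 / (4186 * 13.41) = 0.008867 kg/s

0.008867 kg/s


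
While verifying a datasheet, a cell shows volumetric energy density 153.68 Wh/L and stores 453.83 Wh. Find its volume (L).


V = E / ED = 453.83 / 153.68 = 2.953 L

2.953 L


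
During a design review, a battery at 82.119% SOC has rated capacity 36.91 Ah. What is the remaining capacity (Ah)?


remaining = SOC / 100 * total = 82.119 / 100 * 36.91 = 30.31 Ah

30.31 Ah


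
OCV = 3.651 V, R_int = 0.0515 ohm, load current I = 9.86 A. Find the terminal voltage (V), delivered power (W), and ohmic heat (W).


Step 1: V_terminal = OCV - I*R = 3.651 - 9.86 * 0.0515 = 3.1432 V
Step 2: P_out = V_terminal * I = 3.1432 * 9.86 = 30.99 W
Step 3: Q = I^2 * R = 9.86^2 * 0.0515 = 5.007 W

V=3.1432 V, P=30.99 W, Q=5.007 W


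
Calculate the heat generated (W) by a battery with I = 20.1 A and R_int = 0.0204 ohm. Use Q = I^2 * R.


Q = I^2 * R = 20.1^2 * 0.0204 = 8.242 W

8.242 W


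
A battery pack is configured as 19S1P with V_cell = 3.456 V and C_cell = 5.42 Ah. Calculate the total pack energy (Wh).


V_pack = 19 * 3.456 = 65.664 V
C_pack = 1 * 5.42 = 5.42 Ah
E = V_pack * C_pack = 65.664 * 5.42 = 355.9 Wh

355.9 Wh


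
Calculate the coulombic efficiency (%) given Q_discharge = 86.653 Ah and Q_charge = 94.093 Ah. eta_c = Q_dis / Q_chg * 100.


eta_c = Q_dis / Q_chg * 100 = 86.653 / 94.093 * 100 = 92.09%

92.09%


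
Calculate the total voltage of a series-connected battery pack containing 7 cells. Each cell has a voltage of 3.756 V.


With 7 cells in series at 3.756 V each, V_pack = 26.292 V

26.292 V


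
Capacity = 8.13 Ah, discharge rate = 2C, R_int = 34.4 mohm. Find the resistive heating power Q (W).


Convert: R = 34.4 mohm = 0.0344 ohm
Step 1: I = C_rate * capacity = 2 * 8.13 = 16.26 A
Step 2: Q = I^2 * R = 16.26^2 * 0.0344 = 264.39 * 0.0344 = 9.095 W

9.095 W


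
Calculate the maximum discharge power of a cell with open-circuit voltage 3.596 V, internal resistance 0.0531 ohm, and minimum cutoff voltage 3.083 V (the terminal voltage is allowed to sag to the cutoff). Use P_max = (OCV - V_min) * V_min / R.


P_max = (OCV - V_min) * V_min / R = (3.596 - 3.083) * 3.083 / 0.0531 = 0.513 * 3.083 / 0.0531 = 29.78 W

29.78 W


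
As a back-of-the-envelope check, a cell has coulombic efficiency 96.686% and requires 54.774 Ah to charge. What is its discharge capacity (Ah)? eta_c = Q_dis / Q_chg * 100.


Q_dis = eta/100 * Q_chg = 96.686/100 * 54.774 = 52.96 Ah

52.96 Ah


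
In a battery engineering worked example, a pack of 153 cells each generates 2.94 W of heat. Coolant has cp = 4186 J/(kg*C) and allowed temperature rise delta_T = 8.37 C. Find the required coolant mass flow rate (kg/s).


Q_total = 153 * 2.94 = 449.82 W
m_dot = Q_total / (cp * dT) = 449.82 / (4186 * 8.37) = 0.01284 kg/s

0.01284 kg/s


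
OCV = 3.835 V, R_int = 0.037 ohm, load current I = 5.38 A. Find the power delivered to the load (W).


Step 1: V_terminal = OCV - I*R = 3.835 - 5.38 * 0.037 = 3.6359 V
Step 2: P_out = V_terminal * I = 3.6359 * 5.38 = 19.56 W

19.56 W


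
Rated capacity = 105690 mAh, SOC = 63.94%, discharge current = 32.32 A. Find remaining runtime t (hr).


Convert: C_total = 105690 mAh = 105.69 Ah
Step 1: remaining = SOC/100 * C_total = 63.94/100 * 105.69 = 67.578 Ah
Step 2: t = remaining / I = 67.578 / 32.32 = 2.091 hr

2.091 hr


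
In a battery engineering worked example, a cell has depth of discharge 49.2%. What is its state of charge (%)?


SOC = 100 - DOD = 100 - 49.2 = 50.8%

50.8%


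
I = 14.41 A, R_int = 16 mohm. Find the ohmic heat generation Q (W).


Convert: R = 16 mohm = 0.016 ohm
I^2 = 207.65
Q = 207.65 * 0.016 = 3.322 W

3.322 W


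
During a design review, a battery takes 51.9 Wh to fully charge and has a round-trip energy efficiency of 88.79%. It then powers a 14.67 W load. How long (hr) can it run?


Step 1: E_discharge = eta/100 * E_charge = 88.79/100 * 51.9 = 46.082 Wh
Step 2: t = E_discharge / P = 46.082 / 14.67 = 3.141 hr

3.141 hr


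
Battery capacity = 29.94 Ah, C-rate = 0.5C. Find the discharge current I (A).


At 0.5C: I = 0.5 * 29.94 Ah = 14.97 A

14.97 A


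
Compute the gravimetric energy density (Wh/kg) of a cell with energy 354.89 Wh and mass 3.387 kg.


ED = E / m = 354.89 / 3.387 = 104.8 Wh/kg

104.8 Wh/kg


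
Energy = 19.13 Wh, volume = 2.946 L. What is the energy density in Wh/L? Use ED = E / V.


ED = E / V = 19.13 / 2.946 = 6.494 Wh/L

6.494 Wh/L


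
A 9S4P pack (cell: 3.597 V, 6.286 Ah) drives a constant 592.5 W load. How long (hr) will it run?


Step 1: E_pack = Ns * V_cell * Np * C_cell = 9 * 3.597 * 4 * 6.286 = 813.99 Wh
Step 2: t = E_pack / P = 813.99 / 592.5 = 1.374 hr

1.374 hr


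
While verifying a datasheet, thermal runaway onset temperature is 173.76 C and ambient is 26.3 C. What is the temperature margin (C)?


margin = T_onset - T_ambient = 173.76 - 26.3 = 147.46 C

147.46 C


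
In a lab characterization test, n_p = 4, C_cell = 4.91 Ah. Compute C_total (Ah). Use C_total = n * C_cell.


Parallel capacities add: 4 * 4.91 Ah = 19.64 Ah

19.64 Ah


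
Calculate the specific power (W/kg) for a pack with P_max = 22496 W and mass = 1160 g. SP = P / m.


Convert: m = 1160 g = 1.16 kg
SP = P / m = 22496 / 1.16 = 19390 W/kg

19390 W/kg


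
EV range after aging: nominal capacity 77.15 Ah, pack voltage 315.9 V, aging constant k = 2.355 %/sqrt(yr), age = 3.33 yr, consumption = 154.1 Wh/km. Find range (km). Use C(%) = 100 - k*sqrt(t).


Step 1: capacity retention = 100 - 2.355 * sqrt(3.33) = 100 - 2.355 * 1.8248 = 95.703%
Step 2: C_now = 77.15 * 95.703/100 = 73.835 Ah
Step 3: E_pack = V * C_now = 315.9 * 73.835 = 23324 Wh
Step 4: range = E_pack / consumption = 23324 / 154.1 = 151.4 km

151.4 km


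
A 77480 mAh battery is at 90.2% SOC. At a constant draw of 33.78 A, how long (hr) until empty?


Convert: C_total = 77480 mAh = 77.48 Ah
Step 1: remaining = SOC/100 * C_total = 90.2/100 * 77.48 = 69.887 Ah
Step 2: t = remaining / I = 69.887 / 33.78 = 2.069 hr

2.069 hr


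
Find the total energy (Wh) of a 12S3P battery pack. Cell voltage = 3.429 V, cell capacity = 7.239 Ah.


E = Ns * Vcell * Np * Ccell = 12 * 3.429 * 3 * 7.239 = 893.6 Wh

893.6 Wh


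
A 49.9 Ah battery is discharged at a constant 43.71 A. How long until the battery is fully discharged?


Runtime = 49.9 Ah / 43.71 A = 1.142 hr

1.142 hr


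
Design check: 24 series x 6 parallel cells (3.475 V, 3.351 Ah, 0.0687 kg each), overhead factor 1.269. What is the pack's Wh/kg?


Step 1: V_pack = 24 * 3.475 = 83.4 V
Step 2: C_pack = 6 * 3.351 = 20.106 Ah
Step 3: E_pack = V_pack * C_pack = 83.4 * 20.106 = 1676.8 Wh
Step 4: m_pack = 24 * 6 * 0.0687 * 1.269 = 12.554 kg
Step 5: ED = E_pack / m_pack = 1676.8 / 12.554 = 133.6 Wh/kg

133.6 Wh/kg
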